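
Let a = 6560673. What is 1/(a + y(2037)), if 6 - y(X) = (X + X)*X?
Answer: -1/1738059 ≈ -5.7535e-7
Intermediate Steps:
y(X) = 6 - 2*X**2 (y(X) = 6 - (X + X)*X = 6 - 2*X*X = 6 - 2*X**2)
1/(a + y(2037)) = 1/(6560673 + (6 - 2*2037**2)) = 1/(6560673 + (6 - 2*4149369)) = 1/(6560673 + (6 - 8298738)) = 1/(6560673 - 8298732) = 1/(-1738059) = -1/1738059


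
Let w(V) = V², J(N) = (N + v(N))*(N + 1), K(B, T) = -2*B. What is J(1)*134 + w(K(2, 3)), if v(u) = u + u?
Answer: 820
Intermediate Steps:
v(u) = 2*u
J(N) = 3*N*(1 + N) (J(N) = (N + 2*N)*(N + 1) = (3*N)*(1 + N) = 3*N*(1 + N))
J(1)*134 + w(K(2, 3)) = (3*1*(1 + 1))*134 + (-2*2)² = (3*1*2)*134 + (-4)² = 6*134 + 16 = 804 + 16 = 820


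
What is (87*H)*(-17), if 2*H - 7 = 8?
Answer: -22185/2 ≈ -11093.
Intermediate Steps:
H = 15/2 (H = 7/2 + (½)*8 = 7/2 + 4 = 15/2 ≈ 7.5000)
(87*H)*(-17) = (87*(15/2))*(-17) = (1305/2)*(-17) = -22185/2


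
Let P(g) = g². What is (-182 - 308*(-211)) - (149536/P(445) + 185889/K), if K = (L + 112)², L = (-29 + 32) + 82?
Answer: 498001361081501/7685152225 ≈ 64800.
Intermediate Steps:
L = 85 (L = 3 + 82 = 85)
K = 38809 (K = (85 + 112)² = 197² = 38809)
(-182 - 308*(-211)) - (149536/P(445) + 185889/K) = (-182 - 308*(-211)) - (149536/(445²) + 185889/38809) = (-182 + 64988) - (149536/198025 + 185889*(1/38809)) = 64806 - (149536*(1/198025) + 185889/38809) = 64806 - (149536/198025 + 185889/38809) = 64806 - 1*42614011849/7685152225 = 64806 - 42614011849/7685152225 = 498001361081501/7685152225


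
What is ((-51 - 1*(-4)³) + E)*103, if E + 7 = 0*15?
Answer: 618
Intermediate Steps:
E = -7 (E = -7 + 0*15 = -7 + 0 = -7)
((-51 - 1*(-4)³) + E)*103 = ((-51 - 1*(-4)³) - 7)*103 = ((-51 - 1*(-64)) - 7)*103 = ((-51 + 64) - 7)*103 = (13 - 7)*103 = 6*103 = 618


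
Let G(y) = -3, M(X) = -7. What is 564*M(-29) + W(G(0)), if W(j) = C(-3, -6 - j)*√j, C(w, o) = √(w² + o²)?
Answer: -3948 + 3*I*√6 ≈ -3948.0 + 7.3485*I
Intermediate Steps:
C(w, o) = √(o² + w²)
W(j) = √j*√(9 + (-6 - j)²) (W(j) = √((-6 - j)² + (-3)²)*√j = √((-6 - j)² + 9)*√j = √(9 + (-6 - j)²)*√j = √j*√(9 + (-6 - j)²))
564*M(-29) + W(G(0)) = 564*(-7) + √(-3)*√(9 + (6 - 3)²) = -3948 + (I*√3)*√(9 + 3²) = -3948 + (I*√3)*√(9 + 9) = -3948 + (I*√3)*√18 = -3948 + (I*√3)*(3*√2) = -3948 + 3*I*√6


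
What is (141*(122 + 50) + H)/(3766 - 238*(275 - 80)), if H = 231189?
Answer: -255441/42644 ≈ -5.9901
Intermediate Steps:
(141*(122 + 50) + H)/(3766 - 238*(275 - 80)) = (141*(122 + 50) + 231189)/(3766 - 238*(275 - 80)) = (141*172 + 231189)/(3766 - 238*195) = (24252 + 231189)/(3766 - 46410) = 255441/(-42644) = 255441*(-1/42644) = -255441/42644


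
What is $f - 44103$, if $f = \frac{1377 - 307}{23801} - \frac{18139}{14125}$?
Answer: $- \frac{14827365592464}{336189125} \approx -44104.0$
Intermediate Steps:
$f = - \frac{416612589}{336189125}$ ($f = \left(1377 - 307\right) \frac{1}{23801} - \frac{18139}{14125} = 1070 \cdot \frac{1}{23801} - \frac{18139}{14125} = \frac{1070}{23801} - \frac{18139}{14125} = - \frac{416612589}{336189125} \approx -1.2392$)
$f - 44103 = - \frac{416612589}{336189125} - 44103 = - \frac{14827365592464}{336189125}$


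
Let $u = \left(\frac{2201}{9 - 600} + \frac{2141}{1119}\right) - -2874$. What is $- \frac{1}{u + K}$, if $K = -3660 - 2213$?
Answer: $\frac{220443}{661507753} \approx 0.00033324$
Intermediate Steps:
$K = -5873$ ($K = -3660 - 2213 = -5873$)
$u = \frac{633153986}{220443}$ ($u = \left(\frac{2201}{9 - 600} + 2141 \cdot \frac{1}{1119}\right) + 2874 = \left(\frac{2201}{-591} + \frac{2141}{1119}\right) + 2874 = \left(2201 \left(- \frac{1}{591}\right) + \frac{2141}{1119}\right) + 2874 = \left(- \frac{2201}{591} + \frac{2141}{1119}\right) + 2874 = - \frac{399196}{220443} + 2874 = \frac{633153986}{220443} \approx 2872.2$)
$- \frac{1}{u + K} = - \frac{1}{\frac{633153986}{220443} - 5873} = - \frac{1}{- \frac{661507753}{220443}} = \left(-1\right) \left(- \frac{220443}{661507753}\right) = \frac{220443}{661507753}$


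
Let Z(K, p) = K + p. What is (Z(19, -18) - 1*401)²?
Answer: 160000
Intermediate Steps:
(Z(19, -18) - 1*401)² = ((19 - 18) - 1*401)² = (1 - 401)² = (-400)² = 160000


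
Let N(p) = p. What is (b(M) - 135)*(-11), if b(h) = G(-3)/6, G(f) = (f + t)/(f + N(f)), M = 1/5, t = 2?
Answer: 53449/36 ≈ 1484.7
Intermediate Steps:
M = 1/5 ≈ 0.20000
G(f) = (2 + f)/(2*f) (G(f) = (f + 2)/(f + f) = (2 + f)/((2*f)) = (2 + f)*(1/(2*f)) = (2 + f)/(2*f))
b(h) = 1/36 (b(h) = ((1/2)*(2 - 3)/(-3))/6 = ((1/2)*(-1/3)*(-1))*(1/6) = (1/6)*(1/6) = 1/36)
(b(M) - 135)*(-11) = (1/36 - 135)*(-11) = -4859/36*(-11) = 53449/36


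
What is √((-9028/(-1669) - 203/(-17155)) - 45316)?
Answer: I*√37144432662578611735/28631695 ≈ 212.86*I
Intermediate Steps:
√((-9028/(-1669) - 203/(-17155)) - 45316) = √((-9028*(-1/1669) - 203*(-1/17155)) - 45316) = √((9028/1669 + 203/17155) - 45316) = √(155214147/28631695 - 45316) = √(-1297318676473/28631695) = I*√37144432662578611735/28631695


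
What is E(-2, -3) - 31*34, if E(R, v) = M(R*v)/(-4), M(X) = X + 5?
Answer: -4227/4 ≈ -1056.8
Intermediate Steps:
M(X) = 5 + X
E(R, v) = -5/4 - R*v/4 (E(R, v) = (5 + R*v)/(-4) = (5 + R*v)*(-¼) = -5/4 - R*v/4)
E(-2, -3) - 31*34 = (-5/4 - ¼*(-2)*(-3)) - 31*34 = (-5/4 - 3/2) - 1054 = -11/4 - 1054 = -4227/4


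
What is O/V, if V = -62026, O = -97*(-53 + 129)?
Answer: 3686/31013 ≈ 0.11885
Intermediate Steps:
O = -7372 (O = -97*76 = -7372)
O/V = -7372/(-62026) = -7372*(-1/62026) = 3686/31013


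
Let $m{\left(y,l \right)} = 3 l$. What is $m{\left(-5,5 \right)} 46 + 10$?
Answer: $700$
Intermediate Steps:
$m{\left(-5,5 \right)} 46 + 10 = 3 \cdot 5 \cdot 46 + 10 = 15 \cdot 46 + 10 = 690 + 10 = 700$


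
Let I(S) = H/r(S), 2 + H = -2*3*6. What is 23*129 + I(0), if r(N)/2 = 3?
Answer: 8882/3 ≈ 2960.7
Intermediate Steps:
r(N) = 6 (r(N) = 2*3 = 6)
H = -38 (H = -2 - 2*3*6 = -2 - 6*6 = -2 - 36 = -38)
I(S) = -19/3 (I(S) = -38/6 = -38*⅙ = -19/3)
23*129 + I(0) = 23*129 - 19/3 = 2967 - 19/3 = 8882/3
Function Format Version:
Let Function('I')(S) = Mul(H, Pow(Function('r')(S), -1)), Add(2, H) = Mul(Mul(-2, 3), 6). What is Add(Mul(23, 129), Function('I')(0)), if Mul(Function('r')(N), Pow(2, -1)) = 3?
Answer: Rational(8882, 3) ≈ 2960.7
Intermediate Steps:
Function('r')(N) = 6 (Function('r')(N) = Mul(2, 3) = 6)
H = -38 (H = Add(-2, Mul(Mul(-2, 3), 6)) = Add(-2, Mul(-6, 6)) = Add(-2, -36) = -38)
Function('I')(S) = Rational(-19, 3) (Function('I')(S) = Mul(-38, Pow(6, -1)) = Mul(-38, Rational(1, 6)) = Rational(-19, 3))
Add(Mul(23, 129), Function('I')(0)) = Add(Mul(23, 129), Rational(-19, 3)) = Add(2967, Rational(-19, 3)) = Rational(8882, 3)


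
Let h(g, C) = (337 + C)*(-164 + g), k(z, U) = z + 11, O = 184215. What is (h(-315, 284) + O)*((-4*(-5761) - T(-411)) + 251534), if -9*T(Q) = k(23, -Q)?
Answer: -93284216528/3 ≈ -3.1095e+10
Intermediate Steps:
k(z, U) = 11 + z
T(Q) = -34/9 (T(Q) = -(11 + 23)/9 = -⅑*34 = -34/9)
h(g, C) = (-164 + g)*(337 + C)
(h(-315, 284) + O)*((-4*(-5761) - T(-411)) + 251534) = ((-55268 - 164*284 + 337*(-315) + 284*(-315)) + 184215)*((-4*(-5761) - 1*(-34/9)) + 251534) = ((-55268 - 46576 - 106155 - 89460) + 184215)*((23044 + 34/9) + 251534) = (-297459 + 184215)*(207430/9 + 251534) = -113244*2471236/9 = -93284216528/3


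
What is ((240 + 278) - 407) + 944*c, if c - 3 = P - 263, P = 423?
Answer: 153983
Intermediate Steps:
c = 163 (c = 3 + (423 - 263) = 3 + 160 = 163)
((240 + 278) - 407) + 944*c = ((240 + 278) - 407) + 944*163 = (518 - 407) + 153872 = 111 + 153872 = 153983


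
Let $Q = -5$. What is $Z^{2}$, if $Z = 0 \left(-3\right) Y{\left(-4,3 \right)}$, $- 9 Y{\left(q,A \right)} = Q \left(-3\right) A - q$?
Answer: $0$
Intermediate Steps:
$Y{\left(q,A \right)} = - \frac{5 A}{3} + \frac{q}{9}$ ($Y{\left(q,A \right)} = - \frac{\left(-5\right) \left(-3\right) A - q}{9} = - \frac{15 A - q}{9} = - \frac{- q + 15 A}{9} = - \frac{5 A}{3} + \frac{q}{9}$)
$Z = 0$ ($Z = 0 \left(-3\right) \left(\left(- \frac{5}{3}\right) 3 + \frac{1}{9} \left(-4\right)\right) = 0 \left(-5 - \frac{4}{9}\right) = 0 \left(- \frac{49}{9}\right) = 0$)
$Z^{2} = 0^{2} = 0$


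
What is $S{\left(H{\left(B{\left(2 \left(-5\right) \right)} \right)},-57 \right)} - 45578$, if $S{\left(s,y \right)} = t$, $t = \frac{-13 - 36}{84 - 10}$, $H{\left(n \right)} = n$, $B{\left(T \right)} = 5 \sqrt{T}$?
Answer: $- \frac{3372821}{74} \approx -45579.0$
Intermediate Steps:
$t = - \frac{49}{74} \approx -0.66216$
$S{\left(s,y \right)} = - \frac{49}{74}$
$S{\left(H{\left(B{\left(2 \left(-5\right) \right)} \right)},-57 \right)} - 45578 = - \frac{49}{74} - 45578 = - \frac{3372821}{74}$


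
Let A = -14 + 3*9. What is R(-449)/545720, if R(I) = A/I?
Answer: -13/245028280 ≈ -5.3055e-8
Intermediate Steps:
A = 13 (A = -14 + 27 = 13)
R(I) = 13/I
R(-449)/545720 = (13/(-449))/545720 = (13*(-1/449))*(1/545720) = -13/449*1/545720 = -13/245028280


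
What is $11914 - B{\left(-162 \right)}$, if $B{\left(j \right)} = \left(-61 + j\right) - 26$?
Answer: $12163$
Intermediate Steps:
$B{\left(j \right)} = -87 + j$
$11914 - B{\left(-162 \right)} = 11914 - \left(-87 - 162\right) = 11914 - -249 = 11914 + 249 = 12163$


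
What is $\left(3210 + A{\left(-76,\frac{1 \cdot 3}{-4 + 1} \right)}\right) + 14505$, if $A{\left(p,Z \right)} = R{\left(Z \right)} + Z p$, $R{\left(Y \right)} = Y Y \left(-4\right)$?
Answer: $17787$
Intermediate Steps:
$R{\left(Y \right)} = - 4 Y^{2}$ ($R{\left(Y \right)} = Y^{2} \left(-4\right) = - 4 Y^{2}$)
$A{\left(p,Z \right)} = - 4 Z^{2} + Z p$
$\left(3210 + A{\left(-76,\frac{1 \cdot 3}{-4 + 1} \right)}\right) + 14505 = \left(3210 + \frac{1 \cdot 3}{-4 + 1} \left(-76 - 4 \frac{1 \cdot 3}{-4 + 1}\right)\right) + 14505 = \left(3210 + \frac{3}{-3} \left(-76 - 4 \frac{3}{-3}\right)\right) + 14505 = \left(3210 + 3 \left(- \frac{1}{3}\right) \left(-76 - 4 \cdot 3 \left(- \frac{1}{3}\right)\right)\right) + 14505 = \left(3210 - \left(-76 - -4\right)\right) + 14505 = \left(3210 - \left(-76 + 4\right)\right) + 14505 = \left(3210 - -72\right) + 14505 = \left(3210 + 72\right) + 14505 = 3282 + 14505 = 17787$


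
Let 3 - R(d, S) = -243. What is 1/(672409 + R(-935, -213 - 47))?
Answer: 1/672655 ≈ 1.4866e-6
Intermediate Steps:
R(d, S) = 246 (R(d, S) = 3 - 1*(-243) = 3 + 243 = 246)
1/(672409 + R(-935, -213 - 47)) = 1/(672409 + 246) = 1/672655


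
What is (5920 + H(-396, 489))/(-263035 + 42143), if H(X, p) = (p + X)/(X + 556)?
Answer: -947293/35342720 ≈ -0.026803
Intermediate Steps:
H(X, p) = (X + p)/(556 + X)
(5920 + H(-396, 489))/(-263035 + 42143) = (5920 + (-396 + 489)/(556 - 396))/(-263035 + 42143) = (5920 + 93/160)/(-220892) = (5920 + (1/160)*93)*(-1/220892) = (5920 + 93/160)*(-1/220892) = (947293/160)*(-1/220892) = -947293/35342720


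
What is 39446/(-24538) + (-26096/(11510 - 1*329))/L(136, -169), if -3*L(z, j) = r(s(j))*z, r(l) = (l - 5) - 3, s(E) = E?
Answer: -221224453067/137591228067 ≈ -1.6078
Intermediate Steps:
r(l) = -8 + l (r(l) = (-5 + l) - 3 = -8 + l)
L(z, j) = -z*(-8 + j)/3 (L(z, j) = -(-8 + j)*z/3 = -z*(-8 + j)/3)
39446/(-24538) + (-26096/(11510 - 1*329))/L(136, -169) = 39446/(-24538) + (-26096/(11510 - 1*329))/(((⅓)*136*(8 - 1*(-169)))) = 39446*(-1/24538) + (-26096/(11510 - 329))/(((⅓)*136*(8 + 169))) = -19723/12269 + (-26096/11181)/(((⅓)*136*177)) = -19723/12269 - 26096*1/11181/8024 = -19723/12269 - 26096/11181*1/8024 = -19723/12269 - 3262/11214543 = -221224453067/137591228067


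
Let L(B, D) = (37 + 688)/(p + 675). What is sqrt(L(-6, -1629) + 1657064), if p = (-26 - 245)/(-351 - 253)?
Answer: 2*sqrt(68950617244398931)/407971 ≈ 1287.3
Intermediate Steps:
p = 271/604 (p = -271/(-604) = -271*(-1/604) = 271/604 ≈ 0.44868)
L(B, D) = 437900/407971 (L(B, D) = (37 + 688)/(271/604 + 675) = 725/(407971/604) = 725*(604/407971) = 437900/407971)
sqrt(L(-6, -1629) + 1657064) = sqrt(437900/407971 + 1657064) = sqrt(676034495044/407971) = 2*sqrt(68950617244398931)/407971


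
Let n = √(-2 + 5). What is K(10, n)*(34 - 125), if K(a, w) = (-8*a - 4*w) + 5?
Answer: 6825 + 364*√3 ≈ 7455.5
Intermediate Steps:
n = √3 ≈ 1.7320
K(a, w) = 5 - 8*a - 4*w
K(10, n)*(34 - 125) = (5 - 8*10 - 4*√3)*(34 - 125) = (5 - 80 - 4*√3)*(-91) = (-75 - 4*√3)*(-91) = 6825 + 364*√3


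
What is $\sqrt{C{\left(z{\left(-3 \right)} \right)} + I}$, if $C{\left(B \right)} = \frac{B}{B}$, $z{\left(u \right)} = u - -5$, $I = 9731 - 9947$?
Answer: $i \sqrt{215} \approx 14.663 i$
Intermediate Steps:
$I = -216$ ($I = 9731 - 9947 = -216$)
$z{\left(u \right)} = 5 + u$ ($z{\left(u \right)} = u + 5 = 5 + u$)
$C{\left(B \right)} = 1$
$\sqrt{C{\left(z{\left(-3 \right)} \right)} + I} = \sqrt{1 - 216} = \sqrt{-215} = i \sqrt{215}$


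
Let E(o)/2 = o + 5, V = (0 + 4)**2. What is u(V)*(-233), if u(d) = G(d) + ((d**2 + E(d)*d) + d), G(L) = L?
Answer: -223680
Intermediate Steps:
V = 16 (V = 4**2 = 16)
E(o) = 10 + 2*o (E(o) = 2*(o + 5) = 2*(5 + o) = 10 + 2*o)
u(d) = d**2 + 2*d + d*(10 + 2*d) (u(d) = d + ((d**2 + (10 + 2*d)*d) + d) = d + ((d**2 + d*(10 + 2*d)) + d) = d + (d + d**2 + d*(10 + 2*d)) = d**2 + 2*d + d*(10 + 2*d))
u(V)*(-233) = (3*16*(4 + 16))*(-233) = (3*16*20)*(-233) = 960*(-233) = -223680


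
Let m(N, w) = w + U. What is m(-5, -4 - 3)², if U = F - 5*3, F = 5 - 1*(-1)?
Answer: 256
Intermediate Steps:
F = 6 (F = 5 + 1 = 6)
U = -9 (U = 6 - 5*3 = 6 - 15 = -9)
m(N, w) = -9 + w (m(N, w) = w - 9 = -9 + w)
m(-5, -4 - 3)² = (-9 + (-4 - 3))² = (-9 - 7)² = (-16)² = 256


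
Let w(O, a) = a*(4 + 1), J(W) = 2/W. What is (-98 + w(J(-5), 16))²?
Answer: 324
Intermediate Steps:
w(O, a) = 5*a (w(O, a) = a*5 = 5*a)
(-98 + w(J(-5), 16))² = (-98 + 5*16)² = (-98 + 80)² = (-18)² = 324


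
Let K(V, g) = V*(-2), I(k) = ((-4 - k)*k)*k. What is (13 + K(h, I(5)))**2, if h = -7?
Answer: 729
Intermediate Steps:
I(k) = k**2*(-4 - k) (I(k) = (k*(-4 - k))*k = k**2*(-4 - k))
K(V, g) = -2*V
(13 + K(h, I(5)))**2 = (13 - 2*(-7))**2 = (13 + 14)**2 = 27**2 = 729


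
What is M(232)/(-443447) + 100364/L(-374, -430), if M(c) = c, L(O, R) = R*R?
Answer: 11115804477/20498337575 ≈ 0.54228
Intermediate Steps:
L(O, R) = R²
M(232)/(-443447) + 100364/L(-374, -430) = 232/(-443447) + 100364/((-430)²) = 232*(-1/443447) + 100364/184900 = -232/443447 + 100364*(1/184900) = -232/443447 + 25091/46225 = 11115804477/20498337575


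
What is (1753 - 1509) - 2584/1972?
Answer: 7038/29 ≈ 242.69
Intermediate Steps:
(1753 - 1509) - 2584/1972 = 244 - 2584*1/1972 = 244 - 38/29 = 7038/29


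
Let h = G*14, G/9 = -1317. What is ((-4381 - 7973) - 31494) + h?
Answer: -209790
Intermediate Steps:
G = -11853 (G = 9*(-1317) = -11853)
h = -165942 (h = -11853*14 = -165942)
((-4381 - 7973) - 31494) + h = ((-4381 - 7973) - 31494) - 165942 = (-12354 - 31494) - 165942 = -43848 - 165942 = -209790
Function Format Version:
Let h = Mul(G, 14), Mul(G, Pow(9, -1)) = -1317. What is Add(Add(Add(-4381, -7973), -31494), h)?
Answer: -209790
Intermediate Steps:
G = -11853 (G = Mul(9, -1317) = -11853)
h = -165942 (h = Mul(-11853, 14) = -165942)
Add(Add(Add(-4381, -7973), -31494), h) = Add(Add(Add(-4381, -7973), -31494), -165942) = Add(Add(-12354, -31494), -165942) = Add(-43848, -165942) = -209790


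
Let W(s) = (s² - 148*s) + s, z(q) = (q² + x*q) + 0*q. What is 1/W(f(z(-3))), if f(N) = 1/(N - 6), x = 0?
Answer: -9/440 ≈ -0.020455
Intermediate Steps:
z(q) = q² (z(q) = (q² + 0*q) + 0*q = (q² + 0) + 0 = q² + 0 = q²)
f(N) = 1/(-6 + N)
W(s) = s² - 147*s
1/W(f(z(-3))) = 1/((-147 + 1/(-6 + (-3)²))/(-6 + (-3)²)) = 1/((-147 + 1/(-6 + 9))/(-6 + 9)) = 1/((-147 + 1/3)/3) = 1/((-147 + ⅓)/3) = 1/((⅓)*(-440/3)) = 1/(-440/9) = -9/440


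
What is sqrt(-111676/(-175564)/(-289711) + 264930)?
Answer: sqrt(42836310850860659067112511)/12715705501 ≈ 514.71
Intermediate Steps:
sqrt(-111676/(-175564)/(-289711) + 264930) = sqrt(-111676*(-1/175564)*(-1/289711) + 264930) = sqrt((27919/43891)*(-1/289711) + 264930) = sqrt(-27919/12715705501 + 264930) = sqrt(3368771858352011/12715705501) = sqrt(42836310850860659067112511)/12715705501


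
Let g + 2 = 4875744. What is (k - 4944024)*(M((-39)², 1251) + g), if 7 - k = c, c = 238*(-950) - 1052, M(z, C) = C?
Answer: -23004117586945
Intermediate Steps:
g = 4875742 (g = -2 + 4875744 = 4875742)
c = -227152 (c = -226100 - 1052 = -227152)
k = 227159 (k = 7 - 1*(-227152) = 7 + 227152 = 227159)
(k - 4944024)*(M((-39)², 1251) + g) = (227159 - 4944024)*(1251 + 4875742) = -4716865*4876993 = -23004117586945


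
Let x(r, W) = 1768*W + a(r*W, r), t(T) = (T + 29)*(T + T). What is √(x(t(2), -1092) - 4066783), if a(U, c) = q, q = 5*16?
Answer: I*√5997359 ≈ 2448.9*I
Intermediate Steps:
q = 80
a(U, c) = 80
t(T) = 2*T*(29 + T) (t(T) = (29 + T)*(2*T) = 2*T*(29 + T))
x(r, W) = 80 + 1768*W (x(r, W) = 1768*W + 80 = 80 + 1768*W)
√(x(t(2), -1092) - 4066783) = √((80 + 1768*(-1092)) - 4066783) = √((80 - 1930656) - 4066783) = √(-1930576 - 4066783) = √(-5997359) = I*√5997359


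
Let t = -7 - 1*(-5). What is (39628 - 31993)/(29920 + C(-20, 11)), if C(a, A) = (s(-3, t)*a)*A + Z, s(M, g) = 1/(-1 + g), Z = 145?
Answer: 4581/18083 ≈ 0.25333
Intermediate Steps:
t = -2 (t = -7 + 5 = -2)
C(a, A) = 145 - A*a/3 (C(a, A) = (a/(-1 - 2))*A + 145 = (a/(-3))*A + 145 = (-a/3)*A + 145 = -A*a/3 + 145 = 145 - A*a/3)
(39628 - 31993)/(29920 + C(-20, 11)) = (39628 - 31993)/(29920 + (145 - 1/3*11*(-20))) = 7635/(29920 + (145 + 220/3)) = 7635/(29920 + 655/3) = 7635/(90415/3) = 7635*(3/90415) = 4581/18083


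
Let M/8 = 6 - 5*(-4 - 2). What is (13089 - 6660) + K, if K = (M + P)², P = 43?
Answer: 115990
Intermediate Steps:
M = 288 (M = 8*(6 - 5*(-4 - 2)) = 8*(6 - 5*(-6)) = 8*(6 + 30) = 8*36 = 288)
K = 109561 (K = (288 + 43)² = 331² = 109561)
(13089 - 6660) + K = (13089 - 6660) + 109561 = 6429 + 109561 = 115990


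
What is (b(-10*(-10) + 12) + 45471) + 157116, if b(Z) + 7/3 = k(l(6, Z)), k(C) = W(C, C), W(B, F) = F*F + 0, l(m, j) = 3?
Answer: 607781/3 ≈ 2.0259e+5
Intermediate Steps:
W(B, F) = F² (W(B, F) = F² + 0 = F²)
k(C) = C²
b(Z) = 20/3 (b(Z) = -7/3 + 3² = -7/3 + 9 = 20/3)
(b(-10*(-10) + 12) + 45471) + 157116 = (20/3 + 45471) + 157116 = 136433/3 + 157116 = 607781/3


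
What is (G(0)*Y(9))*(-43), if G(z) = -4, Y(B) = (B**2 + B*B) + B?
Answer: 29412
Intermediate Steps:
Y(B) = B + 2*B**2 (Y(B) = (B**2 + B**2) + B = 2*B**2 + B = B + 2*B**2)
(G(0)*Y(9))*(-43) = -36*(1 + 2*9)*(-43) = -36*(1 + 18)*(-43) = -36*19*(-43) = -4*171*(-43) = -684*(-43) = 29412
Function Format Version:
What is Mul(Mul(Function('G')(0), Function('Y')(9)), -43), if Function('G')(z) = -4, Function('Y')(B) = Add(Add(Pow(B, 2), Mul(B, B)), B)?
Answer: 29412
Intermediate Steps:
Function('Y')(B) = Add(B, Mul(2, Pow(B, 2))) (Function('Y')(B) = Add(Add(Pow(B, 2), Pow(B, 2)), B) = Add(Mul(2, Pow(B, 2)), B) = Add(B, Mul(2, Pow(B, 2))))
Mul(Mul(Function('G')(0), Function('Y')(9)), -43) = Mul(Mul(-4, Mul(9, Add(1, Mul(2, 9)))), -43) = Mul(Mul(-4, Mul(9, Add(1, 18))), -43) = Mul(Mul(-4, Mul(9, 19)), -43) = Mul(Mul(-4, 171), -43) = Mul(-684, -43) = 29412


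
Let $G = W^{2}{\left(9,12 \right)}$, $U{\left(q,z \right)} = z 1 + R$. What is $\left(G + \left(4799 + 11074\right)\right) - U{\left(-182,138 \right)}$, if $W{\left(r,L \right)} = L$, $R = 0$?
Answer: $15879$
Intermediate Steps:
$U{\left(q,z \right)} = z$ ($U{\left(q,z \right)} = z 1 + 0 = z + 0 = z$)
$G = 144$ ($G = 12^{2} = 144$)
$\left(G + \left(4799 + 11074\right)\right) - U{\left(-182,138 \right)} = \left(144 + \left(4799 + 11074\right)\right) - 138 = \left(144 + 15873\right) - 138 = 16017 - 138 = 15879$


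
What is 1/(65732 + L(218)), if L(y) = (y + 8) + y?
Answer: 1/66176 ≈ 1.5111e-5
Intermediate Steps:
L(y) = 8 + 2*y (L(y) = (8 + y) + y = 8 + 2*y)
1/(65732 + L(218)) = 1/(65732 + (8 + 2*218)) = 1/(65732 + (8 + 436)) = 1/(65732 + 444) = 1/66176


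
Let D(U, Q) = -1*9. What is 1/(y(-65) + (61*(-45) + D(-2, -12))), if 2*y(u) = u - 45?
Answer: -1/2809 ≈ -0.00035600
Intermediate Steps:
D(U, Q) = -9
y(u) = -45/2 + u/2 (y(u) = (u - 45)/2 = (-45 + u)/2 = -45/2 + u/2)
1/(y(-65) + (61*(-45) + D(-2, -12))) = 1/((-45/2 + (½)*(-65)) + (61*(-45) - 9)) = 1/((-45/2 - 65/2) + (-2745 - 9)) = 1/(-55 - 2754) = 1/(-2809) = -1/2809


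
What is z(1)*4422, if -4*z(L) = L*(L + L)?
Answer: -2211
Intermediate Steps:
z(L) = -L**2/2 (z(L) = -L*(L + L)/4 = -L*2*L/4 = -L**2/2)
z(1)*4422 = -1/2*1**2*4422 = -1/2*1*4422 = -1/2*4422 = -2211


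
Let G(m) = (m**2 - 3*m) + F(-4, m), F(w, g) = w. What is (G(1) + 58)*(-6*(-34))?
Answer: 10608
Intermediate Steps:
G(m) = -4 + m**2 - 3*m (G(m) = (m**2 - 3*m) - 4 = -4 + m**2 - 3*m)
(G(1) + 58)*(-6*(-34)) = ((-4 + 1**2 - 3*1) + 58)*(-6*(-34)) = ((-4 + 1 - 3) + 58)*204 = (-6 + 58)*204 = 52*204 = 10608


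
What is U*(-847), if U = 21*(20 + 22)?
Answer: -747054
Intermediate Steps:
U = 882 (U = 21*42 = 882)
U*(-847) = 882*(-847) = -747054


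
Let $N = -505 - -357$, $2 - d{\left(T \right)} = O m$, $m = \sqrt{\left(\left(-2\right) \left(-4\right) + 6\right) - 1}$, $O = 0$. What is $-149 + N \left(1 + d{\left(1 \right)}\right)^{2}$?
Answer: $-1481$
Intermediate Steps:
$m = \sqrt{13}$ ($m = \sqrt{\left(8 + 6\right) - 1} = \sqrt{14 - 1} = \sqrt{13} \approx 3.6056$)
$d{\left(T \right)} = 2$ ($d{\left(T \right)} = 2 - 0 \sqrt{13} = 2 - 0 = 2 + 0 = 2$)
$N = -148$ ($N = -505 + 357 = -148$)
$-149 + N \left(1 + d{\left(1 \right)}\right)^{2} = -149 - 148 \left(1 + 2\right)^{2} = -149 - 148 \cdot 3^{2} = -149 - 1332 = -1481$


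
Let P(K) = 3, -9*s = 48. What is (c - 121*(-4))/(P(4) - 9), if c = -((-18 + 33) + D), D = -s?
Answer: -1391/18 ≈ -77.278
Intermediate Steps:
s = -16/3 (s = -⅑*48 = -16/3 ≈ -5.3333)
D = 16/3 (D = -1*(-16/3) = 16/3 ≈ 5.3333)
c = -61/3 (c = -((-18 + 33) + 16/3) = -(15 + 16/3) = -1*61/3 = -61/3 ≈ -20.333)
(c - 121*(-4))/(P(4) - 9) = (-61/3 - 121*(-4))/(3 - 9) = (-61/3 + 484)/(-6) = (1391/3)*(-⅙) = -1391/18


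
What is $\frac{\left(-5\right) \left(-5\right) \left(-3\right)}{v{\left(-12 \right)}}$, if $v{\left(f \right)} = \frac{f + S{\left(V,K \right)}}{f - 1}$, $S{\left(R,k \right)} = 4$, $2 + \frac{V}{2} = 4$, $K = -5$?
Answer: $- \frac{975}{8} \approx -121.88$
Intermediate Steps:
$V = 4$ ($V = -4 + 2 \cdot 4 = -4 + 8 = 4$)
$v{\left(f \right)} = \frac{4 + f}{-1 + f}$ ($v{\left(f \right)} = \frac{f + 4}{f - 1} = \frac{4 + f}{-1 + f}$)
$\frac{\left(-5\right) \left(-5\right) \left(-3\right)}{v{\left(-12 \right)}} = \frac{\left(-5\right) \left(-5\right) \left(-3\right)}{\frac{1}{-1 - 12} \left(4 - 12\right)} = \frac{25 \left(-3\right)}{\frac{1}{-13} \left(-8\right)} = - \frac{75}{\left(- \frac{1}{13}\right) \left(-8\right)} = - \frac{75}{\frac{8}{13}} = \left(-75\right) \frac{13}{8} = - \frac{975}{8}$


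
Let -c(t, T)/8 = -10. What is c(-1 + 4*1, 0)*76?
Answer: 6080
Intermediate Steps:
c(t, T) = 80 (c(t, T) = -8*(-10) = 80)
c(-1 + 4*1, 0)*76 = 80*76 = 6080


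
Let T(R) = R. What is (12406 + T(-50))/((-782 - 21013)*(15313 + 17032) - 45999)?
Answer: -6178/352502637 ≈ -1.7526e-5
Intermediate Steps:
(12406 + T(-50))/((-782 - 21013)*(15313 + 17032) - 45999) = (12406 - 50)/((-782 - 21013)*(15313 + 17032) - 45999) = 12356/(-21795*32345 - 45999) = 12356/(-704959275 - 45999) = 12356/(-705005274) = 12356*(-1/705005274) = -6178/352502637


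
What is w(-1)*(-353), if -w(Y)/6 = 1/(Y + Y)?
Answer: -1059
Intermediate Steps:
w(Y) = -3/Y (w(Y) = -6/(Y + Y) = -6*1/(2*Y) = -3/Y)
w(-1)*(-353) = -3/(-1)*(-353) = -3*(-1)*(-353) = 3*(-353) = -1059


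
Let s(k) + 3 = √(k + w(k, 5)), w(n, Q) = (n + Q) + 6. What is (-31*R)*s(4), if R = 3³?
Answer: 2511 - 837*√19 ≈ -1137.4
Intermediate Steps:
w(n, Q) = 6 + Q + n (w(n, Q) = (Q + n) + 6 = 6 + Q + n)
s(k) = -3 + √(11 + 2*k) (s(k) = -3 + √(k + (6 + 5 + k)) = -3 + √(k + (11 + k)) = -3 + √(11 + 2*k))
R = 27
(-31*R)*s(4) = (-31*27)*(-3 + √(11 + 2*4)) = -837*(-3 + √(11 + 8)) = -837*(-3 + √19) = 2511 - 837*√19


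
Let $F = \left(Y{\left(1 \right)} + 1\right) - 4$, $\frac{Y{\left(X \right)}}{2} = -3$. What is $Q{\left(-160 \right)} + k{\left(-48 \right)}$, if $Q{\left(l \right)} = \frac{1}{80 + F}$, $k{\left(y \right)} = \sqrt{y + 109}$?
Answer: $\frac{1}{71} + \sqrt{61} \approx 7.8243$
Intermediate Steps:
$k{\left(y \right)} = \sqrt{109 + y}$
$Y{\left(X \right)} = -6$ ($Y{\left(X \right)} = 2 \left(-3\right) = -6$)
$F = -9$ ($F = \left(-6 + 1\right) - 4 = -5 - 4 = -9$)
$Q{\left(l \right)} = \frac{1}{71}$ ($Q{\left(l \right)} = \frac{1}{80 - 9} = \frac{1}{71}$)
$Q{\left(-160 \right)} + k{\left(-48 \right)} = \frac{1}{71} + \sqrt{109 - 48} = \frac{1}{71} + \sqrt{61}$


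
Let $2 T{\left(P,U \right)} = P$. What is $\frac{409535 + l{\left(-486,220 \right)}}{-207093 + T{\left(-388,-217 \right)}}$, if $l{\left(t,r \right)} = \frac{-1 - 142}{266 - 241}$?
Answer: $- \frac{10238232}{5182175} \approx -1.9757$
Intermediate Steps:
$l{\left(t,r \right)} = - \frac{143}{25}$
$T{\left(P,U \right)} = \frac{P}{2}$
$\frac{409535 + l{\left(-486,220 \right)}}{-207093 + T{\left(-388,-217 \right)}} = \frac{409535 - \frac{143}{25}}{-207093 + \frac{1}{2} \left(-388\right)} = \frac{10238232}{25 \left(-207093 - 194\right)} = \frac{10238232}{25 \left(-207287\right)} = \frac{10238232}{25} \left(- \frac{1}{207287}\right) = - \frac{10238232}{5182175}$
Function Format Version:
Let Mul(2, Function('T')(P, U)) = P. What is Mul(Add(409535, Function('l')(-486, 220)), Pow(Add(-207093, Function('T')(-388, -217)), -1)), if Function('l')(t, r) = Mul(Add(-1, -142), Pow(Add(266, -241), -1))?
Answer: Rational(-10238232, 5182175) ≈ -1.9757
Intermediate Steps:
Function('l')(t, r) = Rational(-143, 25) (Function('l')(t, r) = Mul(-143, Pow(25, -1)) = Mul(-143, Rational(1, 25)) = Rational(-143, 25))
Function('T')(P, U) = Mul(Rational(1, 2), P)
Mul(Add(409535, Function('l')(-486, 220)), Pow(Add(-207093, Function('T')(-388, -217)), -1)) = Mul(Add(409535, Rational(-143, 25)), Pow(Add(-207093, Mul(Rational(1, 2), -388)), -1)) = Mul(Rational(10238232, 25), Pow(Add(-207093, -194), -1)) = Mul(Rational(10238232, 25), Pow(-207287, -1)) = Mul(Rational(10238232, 25), Rational(-1, 207287)) = Rational(-10238232, 5182175)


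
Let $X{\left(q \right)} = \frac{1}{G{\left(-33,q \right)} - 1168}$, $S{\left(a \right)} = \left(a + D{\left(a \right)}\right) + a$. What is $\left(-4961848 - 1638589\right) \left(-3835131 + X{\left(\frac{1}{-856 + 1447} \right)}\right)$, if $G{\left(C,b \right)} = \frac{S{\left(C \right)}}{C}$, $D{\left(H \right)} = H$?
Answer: $\frac{29490274749968192}{1165} \approx 2.5314 \cdot 10^{13}$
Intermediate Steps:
$S{\left(a \right)} = 3 a$ ($S{\left(a \right)} = \left(a + a\right) + a = 2 a + a = 3 a$)
$G{\left(C,b \right)} = 3$ ($G{\left(C,b \right)} = \frac{3 C}{C} = 3$)
$X{\left(q \right)} = - \frac{1}{1165}$ ($X{\left(q \right)} = \frac{1}{3 - 1168} = \frac{1}{-1165} = - \frac{1}{1165}$)
$\left(-4961848 - 1638589\right) \left(-3835131 + X{\left(\frac{1}{-856 + 1447} \right)}\right) = \left(-4961848 - 1638589\right) \left(-3835131 - \frac{1}{1165}\right) = \left(-6600437\right) \left(- \frac{4467927616}{1165}\right) = \frac{29490274749968192}{1165}$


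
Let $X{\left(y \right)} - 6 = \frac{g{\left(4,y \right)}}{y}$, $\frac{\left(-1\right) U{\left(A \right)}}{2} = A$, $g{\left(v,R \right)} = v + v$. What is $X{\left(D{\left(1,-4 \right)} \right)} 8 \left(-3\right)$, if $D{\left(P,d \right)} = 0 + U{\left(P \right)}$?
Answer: $-48$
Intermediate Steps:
$g{\left(v,R \right)} = 2 v$
$U{\left(A \right)} = - 2 A$
$D{\left(P,d \right)} = - 2 P$ ($D{\left(P,d \right)} = 0 - 2 P = - 2 P$)
$X{\left(y \right)} = 6 + \frac{8}{y}$ ($X{\left(y \right)} = 6 + \frac{2 \cdot 4}{y} = 6 + \frac{8}{y}$)
$X{\left(D{\left(1,-4 \right)} \right)} 8 \left(-3\right) = \left(6 + \frac{8}{\left(-2\right) 1}\right) 8 \left(-3\right) = \left(6 + \frac{8}{-2}\right) 8 \left(-3\right) = \left(6 + 8 \left(- \frac{1}{2}\right)\right) 8 \left(-3\right) = \left(6 - 4\right) 8 \left(-3\right) = 2 \cdot 8 \left(-3\right) = 16 \left(-3\right) = -48$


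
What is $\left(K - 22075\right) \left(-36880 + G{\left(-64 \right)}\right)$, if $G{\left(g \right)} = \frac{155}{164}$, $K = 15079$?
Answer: $\frac{10578240585}{41} \approx 2.5801 \cdot 10^{8}$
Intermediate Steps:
$G{\left(g \right)} = \frac{155}{164}$ ($G{\left(g \right)} = 155 \cdot \frac{1}{164} = \frac{155}{164}$)
$\left(K - 22075\right) \left(-36880 + G{\left(-64 \right)}\right) = \left(15079 - 22075\right) \left(-36880 + \frac{155}{164}\right) = \left(-6996\right) \left(- \frac{6048165}{164}\right) = \frac{10578240585}{41}$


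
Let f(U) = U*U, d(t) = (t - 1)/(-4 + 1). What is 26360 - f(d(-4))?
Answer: 237215/9 ≈ 26357.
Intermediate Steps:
d(t) = ⅓ - t/3 (d(t) = (-1 + t)/(-3) = (-1 + t)*(-⅓) = ⅓ - t/3)
f(U) = U²
26360 - f(d(-4)) = 26360 - (⅓ - ⅓*(-4))² = 26360 - (⅓ + 4/3)² = 26360 - (5/3)² = 26360 - 1*25/9 = 26360 - 25/9 = 237215/9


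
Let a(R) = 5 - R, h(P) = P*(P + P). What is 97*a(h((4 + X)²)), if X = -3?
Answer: 291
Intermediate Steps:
h(P) = 2*P² (h(P) = P*(2*P) = 2*P²)
97*a(h((4 + X)²)) = 97*(5 - 2*((4 - 3)²)²) = 97*(5 - 2*(1²)²) = 97*(5 - 2*1²) = 97*(5 - 2) = 97*3 = 291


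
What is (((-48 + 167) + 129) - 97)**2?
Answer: 22801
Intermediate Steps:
(((-48 + 167) + 129) - 97)**2 = ((119 + 129) - 97)**2 = (248 - 97)**2 = 151**2 = 22801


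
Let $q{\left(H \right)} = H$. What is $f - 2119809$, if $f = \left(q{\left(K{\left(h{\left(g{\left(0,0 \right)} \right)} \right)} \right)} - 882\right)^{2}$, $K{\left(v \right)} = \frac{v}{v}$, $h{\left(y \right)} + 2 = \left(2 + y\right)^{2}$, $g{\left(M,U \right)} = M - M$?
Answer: $-1343648$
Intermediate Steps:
$g{\left(M,U \right)} = 0$
$h{\left(y \right)} = -2 + \left(2 + y\right)^{2}$
$K{\left(v \right)} = 1$
$f = 776161$ ($f = \left(1 - 882\right)^{2} = \left(-881\right)^{2} = 776161$)
$f - 2119809 = 776161 - 2119809 = -1343648$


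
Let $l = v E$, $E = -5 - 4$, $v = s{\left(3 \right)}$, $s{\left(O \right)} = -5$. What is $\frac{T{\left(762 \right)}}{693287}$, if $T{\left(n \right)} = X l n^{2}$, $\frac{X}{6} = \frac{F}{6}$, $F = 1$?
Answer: $\frac{26128980}{693287} \approx 37.689$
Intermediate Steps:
$v = -5$
$E = -9$ ($E = -5 - 4 = -9$)
$X = 1$ ($X = 6 \cdot 1 \cdot \frac{1}{6} = 6 \cdot \frac{1}{6} = 1$)
$l = 45$ ($l = \left(-5\right) \left(-9\right) = 45$)
$T{\left(n \right)} = 45 n^{2}$ ($T{\left(n \right)} = 1 \cdot 45 n^{2} = 45 n^{2}$)
$\frac{T{\left(762 \right)}}{693287} = \frac{45 \cdot 762^{2}}{693287} = 45 \cdot 580644 \cdot \frac{1}{693287} = 26128980 \cdot \frac{1}{693287} = \frac{26128980}{693287}$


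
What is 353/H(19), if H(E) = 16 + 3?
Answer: 353/19 ≈ 18.579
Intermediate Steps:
H(E) = 19
353/H(19) = 353/19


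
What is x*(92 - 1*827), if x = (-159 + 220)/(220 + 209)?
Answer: -14945/143 ≈ -104.51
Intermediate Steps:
x = 61/429 ≈ 0.14219
x*(92 - 1*827) = 61*(92 - 1*827)/429 = 61*(92 - 827)/429 = (61/429)*(-735) = -14945/143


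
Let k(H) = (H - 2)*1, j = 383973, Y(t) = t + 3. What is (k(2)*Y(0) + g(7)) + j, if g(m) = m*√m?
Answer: 383973 + 7*√7 ≈ 3.8399e+5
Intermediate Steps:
Y(t) = 3 + t
g(m) = m^(3/2)
k(H) = -2 + H (k(H) = (-2 + H)*1 = -2 + H)
(k(2)*Y(0) + g(7)) + j = ((-2 + 2)*(3 + 0) + 7^(3/2)) + 383973 = (0*3 + 7*√7) + 383973 = (0 + 7*√7) + 383973 = 7*√7 + 383973 = 383973 + 7*√7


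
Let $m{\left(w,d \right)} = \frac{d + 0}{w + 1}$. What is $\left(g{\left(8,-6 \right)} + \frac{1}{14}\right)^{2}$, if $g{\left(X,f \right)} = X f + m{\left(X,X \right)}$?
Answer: $\frac{35129329}{15876} \approx 2212.7$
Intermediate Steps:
$m{\left(w,d \right)} = \frac{d}{1 + w}$
$g{\left(X,f \right)} = X f + \frac{X}{1 + X}$
$\left(g{\left(8,-6 \right)} + \frac{1}{14}\right)^{2} = \left(\frac{8 \left(1 - 6 \left(1 + 8\right)\right)}{1 + 8} + \frac{1}{14}\right)^{2} = \left(\frac{8 \left(1 - 54\right)}{9} + \frac{1}{14}\right)^{2} = \left(8 \cdot \frac{1}{9} \left(1 - 54\right) + \frac{1}{14}\right)^{2} = \left(8 \cdot \frac{1}{9} \left(-53\right) + \frac{1}{14}\right)^{2} = \left(- \frac{424}{9} + \frac{1}{14}\right)^{2} = \left(- \frac{5927}{126}\right)^{2} = \frac{35129329}{15876}$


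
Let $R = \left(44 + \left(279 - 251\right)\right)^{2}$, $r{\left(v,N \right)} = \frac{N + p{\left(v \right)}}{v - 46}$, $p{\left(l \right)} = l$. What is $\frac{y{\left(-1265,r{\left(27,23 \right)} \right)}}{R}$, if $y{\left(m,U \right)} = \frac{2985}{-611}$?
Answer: $- \frac{995}{1055808} \approx -0.00094241$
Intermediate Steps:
$r{\left(v,N \right)} = \frac{N + v}{-46 + v}$ ($r{\left(v,N \right)} = \frac{N + v}{v - 46} = \frac{N + v}{-46 + v}$)
$y{\left(m,U \right)} = - \frac{2985}{611}$ ($y{\left(m,U \right)} = 2985 \left(- \frac{1}{611}\right) = - \frac{2985}{611}$)
$R = 5184$ ($R = \left(44 + \left(279 - 251\right)\right)^{2} = \left(44 + 28\right)^{2} = 72^{2} = 5184$)
$\frac{y{\left(-1265,r{\left(27,23 \right)} \right)}}{R} = - \frac{2985}{611 \cdot 5184} = \left(- \frac{2985}{611}\right) \frac{1}{5184} = - \frac{995}{1055808}$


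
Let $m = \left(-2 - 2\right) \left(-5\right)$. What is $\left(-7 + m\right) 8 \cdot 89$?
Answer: $9256$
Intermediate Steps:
$m = 20$ ($m = \left(-4\right) \left(-5\right) = 20$)
$\left(-7 + m\right) 8 \cdot 89 = \left(-7 + 20\right) 8 \cdot 89 = 13 \cdot 8 \cdot 89 = 104 \cdot 89 = 9256$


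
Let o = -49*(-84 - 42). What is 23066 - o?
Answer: 16892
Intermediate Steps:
o = 6174 (o = -49*(-126) = 6174)
23066 - o = 23066 - 1*6174 = 23066 - 6174 = 16892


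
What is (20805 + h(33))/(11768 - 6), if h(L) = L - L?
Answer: 20805/11762 ≈ 1.7688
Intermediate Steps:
h(L) = 0
(20805 + h(33))/(11768 - 6) = (20805 + 0)/(11768 - 6) = 20805/11762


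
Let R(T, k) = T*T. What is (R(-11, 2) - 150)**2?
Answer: 841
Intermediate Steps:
R(T, k) = T**2
(R(-11, 2) - 150)**2 = ((-11)**2 - 150)**2 = (121 - 150)**2 = (-29)**2 = 841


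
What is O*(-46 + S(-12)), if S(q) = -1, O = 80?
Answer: -3760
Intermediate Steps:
O*(-46 + S(-12)) = 80*(-46 - 1) = 80*(-47) = -3760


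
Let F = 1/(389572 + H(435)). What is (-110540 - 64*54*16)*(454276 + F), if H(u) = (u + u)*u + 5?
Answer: -57859555770911708/768027 ≈ -7.5335e+10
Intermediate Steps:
H(u) = 5 + 2*u² (H(u) = (2*u)*u + 5 = 2*u² + 5 = 5 + 2*u²)
F = 1/768027 (F = 1/(389572 + (5 + 2*435²)) = 1/(389572 + (5 + 2*189225)) = 1/(389572 + (5 + 378450)) = 1/(389572 + 378455) = 1/768027 ≈ 1.3020e-6)
(-110540 - 64*54*16)*(454276 + F) = (-110540 - 64*54*16)*(454276 + 1/768027) = (-110540 - 3456*16)*(348896233453/768027) = (-110540 - 55296)*(348896233453/768027) = -165836*348896233453/768027 = -57859555770911708/768027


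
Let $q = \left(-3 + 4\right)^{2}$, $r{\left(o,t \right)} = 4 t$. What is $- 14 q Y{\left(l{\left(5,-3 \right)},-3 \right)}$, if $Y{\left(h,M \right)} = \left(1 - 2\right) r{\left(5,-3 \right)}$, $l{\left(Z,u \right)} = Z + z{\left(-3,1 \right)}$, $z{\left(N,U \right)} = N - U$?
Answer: $-168$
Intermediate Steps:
$q = 1$ ($q = 1^{2} = 1$)
$l{\left(Z,u \right)} = -4 + Z$ ($l{\left(Z,u \right)} = Z - 4 = -4 + Z$)
$Y{\left(h,M \right)} = 12$ ($Y{\left(h,M \right)} = \left(1 - 2\right) 4 \left(-3\right) = \left(-1\right) \left(-12\right) = 12$)
$- 14 q Y{\left(l{\left(5,-3 \right)},-3 \right)} = \left(-14\right) 1 \cdot 12 = \left(-14\right) 12 = -168$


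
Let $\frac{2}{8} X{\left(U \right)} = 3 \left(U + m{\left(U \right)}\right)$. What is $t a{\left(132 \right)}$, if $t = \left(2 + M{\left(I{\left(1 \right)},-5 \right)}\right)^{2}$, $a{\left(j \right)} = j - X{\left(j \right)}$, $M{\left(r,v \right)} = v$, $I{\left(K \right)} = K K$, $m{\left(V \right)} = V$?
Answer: $-27324$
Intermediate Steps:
$I{\left(K \right)} = K^{2}$
$X{\left(U \right)} = 24 U$ ($X{\left(U \right)} = 4 \cdot 3 \left(U + U\right) = 4 \cdot 3 \cdot 2 U = 4 \cdot 6 U = 24 U$)
$a{\left(j \right)} = - 23 j$ ($a{\left(j \right)} = j - 24 j = - 23 j$)
$t = 9$ ($t = \left(2 - 5\right)^{2} = \left(-3\right)^{2} = 9$)
$t a{\left(132 \right)} = 9 \left(\left(-23\right) 132\right) = 9 \left(-3036\right) = -27324$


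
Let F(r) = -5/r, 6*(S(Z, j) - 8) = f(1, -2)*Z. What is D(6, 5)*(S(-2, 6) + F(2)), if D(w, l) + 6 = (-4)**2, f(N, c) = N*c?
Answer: 185/3 ≈ 61.667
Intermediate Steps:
D(w, l) = 10 (D(w, l) = -6 + (-4)**2 = -6 + 16 = 10)
S(Z, j) = 8 - Z/3 (S(Z, j) = 8 + ((1*(-2))*Z)/6 = 8 + (-2*Z)/6 = 8 - Z/3)
D(6, 5)*(S(-2, 6) + F(2)) = 10*((8 - 1/3*(-2)) - 5/2) = 10*((8 + 2/3) - 5*1/2) = 10*(26/3 - 5/2) = 10*(37/6) = 185/3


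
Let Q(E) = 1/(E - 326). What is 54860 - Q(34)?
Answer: 16019121/292 ≈ 54860.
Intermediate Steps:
Q(E) = 1/(-326 + E)
54860 - Q(34) = 54860 - 1/(-326 + 34) = 54860 - 1/(-292) = 54860 - 1*(-1/292) = 54860 + 1/292 = 16019121/292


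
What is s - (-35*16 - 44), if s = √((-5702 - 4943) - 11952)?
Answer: 604 + I*√22597 ≈ 604.0 + 150.32*I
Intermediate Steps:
s = I*√22597 (s = √(-10645 - 11952) = √(-22597) = I*√22597 ≈ 150.32*I)
s - (-35*16 - 44) = I*√22597 - (-35*16 - 44) = I*√22597 - (-560 - 44) = I*√22597 - 1*(-604) = I*√22597 + 604 = 604 + I*√22597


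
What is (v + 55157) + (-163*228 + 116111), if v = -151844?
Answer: -17740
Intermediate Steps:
(v + 55157) + (-163*228 + 116111) = (-151844 + 55157) + (-163*228 + 116111) = -96687 + (-37164 + 116111) = -96687 + 78947 = -17740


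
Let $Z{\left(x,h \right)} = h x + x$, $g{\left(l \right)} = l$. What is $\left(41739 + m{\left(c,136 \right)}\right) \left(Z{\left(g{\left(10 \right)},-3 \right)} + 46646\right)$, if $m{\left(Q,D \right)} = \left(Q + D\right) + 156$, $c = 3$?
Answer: $1959877284$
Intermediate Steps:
$Z{\left(x,h \right)} = x + h x$
$m{\left(Q,D \right)} = 156 + D + Q$ ($m{\left(Q,D \right)} = \left(D + Q\right) + 156 = 156 + D + Q$)
$\left(41739 + m{\left(c,136 \right)}\right) \left(Z{\left(g{\left(10 \right)},-3 \right)} + 46646\right) = \left(41739 + \left(156 + 136 + 3\right)\right) \left(10 \left(1 - 3\right) + 46646\right) = \left(41739 + 295\right) \left(10 \left(-2\right) + 46646\right) = 42034 \left(-20 + 46646\right) = 42034 \cdot 46626 = 1959877284$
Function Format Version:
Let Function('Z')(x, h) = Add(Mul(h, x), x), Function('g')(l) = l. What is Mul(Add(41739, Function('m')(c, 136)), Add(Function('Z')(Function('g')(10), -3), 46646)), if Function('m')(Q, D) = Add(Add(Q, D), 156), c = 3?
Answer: 1959877284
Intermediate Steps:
Function('Z')(x, h) = Add(x, Mul(h, x))
Function('m')(Q, D) = Add(156, D, Q) (Function('m')(Q, D) = Add(Add(D, Q), 156) = Add(156, D, Q))
Mul(Add(41739, Function('m')(c, 136)), Add(Function('Z')(Function('g')(10), -3), 46646)) = Mul(Add(41739, Add(156, 136, 3)), Add(Mul(10, Add(1, -3)), 46646)) = Mul(Add(41739, 295), Add(Mul(10, -2), 46646)) = Mul(42034, Add(-20, 46646)) = Mul(42034, 46626) = 1959877284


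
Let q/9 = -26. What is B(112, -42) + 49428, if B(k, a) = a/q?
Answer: 1927699/39 ≈ 49428.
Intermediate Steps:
q = -234 (q = 9*(-26) = -234)
B(k, a) = -a/234 (B(k, a) = a/(-234) = a*(-1/234) = -a/234)
B(112, -42) + 49428 = -1/234*(-42) + 49428 = 7/39 + 49428 = 1927699/39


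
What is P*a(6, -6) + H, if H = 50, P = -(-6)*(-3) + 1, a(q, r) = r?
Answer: 152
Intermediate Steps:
P = -17 (P = -2*9 + 1 = -18 + 1 = -17)
P*a(6, -6) + H = -17*(-6) + 50 = 102 + 50 = 152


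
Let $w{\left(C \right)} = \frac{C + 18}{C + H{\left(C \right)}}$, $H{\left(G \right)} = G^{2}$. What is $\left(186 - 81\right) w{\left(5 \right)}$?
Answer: $\frac{161}{2} \approx 80.5$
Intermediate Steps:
$w{\left(C \right)} = \frac{18 + C}{C + C^{2}}$ ($w{\left(C \right)} = \frac{C + 18}{C + C^{2}} = \frac{18 + C}{C + C^{2}}$)
$\left(186 - 81\right) w{\left(5 \right)} = \left(186 - 81\right) \frac{18 + 5}{5 \left(1 + 5\right)} = 105 \cdot \frac{1}{5} \cdot \frac{1}{6} \cdot 23 = 105 \cdot \frac{23}{30} = \frac{161}{2}$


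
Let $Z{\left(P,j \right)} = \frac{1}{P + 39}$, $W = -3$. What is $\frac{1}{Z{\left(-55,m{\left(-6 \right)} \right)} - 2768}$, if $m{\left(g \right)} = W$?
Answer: $- \frac{16}{44289} \approx -0.00036126$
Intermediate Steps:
$m{\left(g \right)} = -3$
$Z{\left(P,j \right)} = \frac{1}{39 + P}$
$\frac{1}{Z{\left(-55,m{\left(-6 \right)} \right)} - 2768} = \frac{1}{\frac{1}{39 - 55} - 2768} = \frac{1}{\frac{1}{-16} - 2768} = \frac{1}{- \frac{1}{16} - 2768} = \frac{1}{- \frac{44289}{16}} = - \frac{16}{44289}$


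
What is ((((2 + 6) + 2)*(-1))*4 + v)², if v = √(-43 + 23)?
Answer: 1580 - 160*I*√5 ≈ 1580.0 - 357.77*I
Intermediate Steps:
v = 2*I*√5 (v = √(-20) = 2*I*√5 ≈ 4.4721*I)
((((2 + 6) + 2)*(-1))*4 + v)² = ((((2 + 6) + 2)*(-1))*4 + 2*I*√5)² = (((8 + 2)*(-1))*4 + 2*I*√5)² = ((10*(-1))*4 + 2*I*√5)² = (-10*4 + 2*I*√5)² = (-40 + 2*I*√5)²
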